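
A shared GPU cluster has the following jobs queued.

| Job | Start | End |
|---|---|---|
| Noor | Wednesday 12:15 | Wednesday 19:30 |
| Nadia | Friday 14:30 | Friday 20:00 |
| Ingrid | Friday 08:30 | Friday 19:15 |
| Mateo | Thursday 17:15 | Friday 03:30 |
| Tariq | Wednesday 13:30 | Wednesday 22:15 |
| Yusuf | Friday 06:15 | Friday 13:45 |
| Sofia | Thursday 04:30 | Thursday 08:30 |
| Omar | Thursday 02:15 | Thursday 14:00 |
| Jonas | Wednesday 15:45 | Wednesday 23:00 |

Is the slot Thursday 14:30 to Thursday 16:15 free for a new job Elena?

Yes — the slot is free

Noor: ends Wednesday 19:30 at or before Elena starts Thursday 14:30 → clear.
Tariq: ends Wednesday 22:15 at or before Elena starts Thursday 14:30 → clear.
Jonas: ends Wednesday 23:00 at or before Elena starts Thursday 14:30 → clear.
Omar: ends Thursday 14:00 at or before Elena starts Thursday 14:30 → clear.
Sofia: ends Thursday 08:30 at or before Elena starts Thursday 14:30 → clear.
Mateo: starts Thursday 17:15 at or after Elena ends Thursday 16:15 → clear.
Yusuf: starts Friday 06:15 at or after Elena ends Thursday 16:15 → clear.
Ingrid: starts Friday 08:30 at or after Elena ends Thursday 16:15 → clear.
Nadia: starts Friday 14:30 at or after Elena ends Thursday 16:15 → clear.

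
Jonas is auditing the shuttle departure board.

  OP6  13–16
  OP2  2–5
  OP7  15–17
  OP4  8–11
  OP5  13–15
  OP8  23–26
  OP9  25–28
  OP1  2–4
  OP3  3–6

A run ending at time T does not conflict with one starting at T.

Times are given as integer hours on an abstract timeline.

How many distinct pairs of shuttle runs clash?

Sorted by start: OP1, OP2, OP3, OP4, OP5, OP6, OP7, OP8, OP9.
OP2 starts before OP1 ends → OP1 and OP2 overlap.
OP3 starts before OP1 ends → OP1 and OP3 overlap.
OP4 starts after OP1 ends; OP1 is clear from here.
OP3 starts before OP2 ends → OP2 and OP3 overlap.
OP4 starts after OP2 ends; OP2 is clear from here.
OP4 starts after OP3 ends; OP3 is clear from here.
OP5 starts after OP4 ends; OP4 is clear from here.
OP6 starts before OP5 ends → OP5 and OP6 overlap.
OP7 starts exactly when OP5 ends (back-to-back, no overlap); OP5 is clear from here.
OP7 starts before OP6 ends → OP6 and OP7 overlap.
OP8 starts after OP6 ends; OP6 is clear from here.
OP8 starts after OP7 ends; OP7 is clear from here.
OP9 starts before OP8 ends → OP8 and OP9 overlap.
Overlapping pairs: OP1 & OP2, OP1 & OP3, OP2 & OP3, OP5 & OP6, OP6 & OP7, OP8 & OP9 — 6 in total.

6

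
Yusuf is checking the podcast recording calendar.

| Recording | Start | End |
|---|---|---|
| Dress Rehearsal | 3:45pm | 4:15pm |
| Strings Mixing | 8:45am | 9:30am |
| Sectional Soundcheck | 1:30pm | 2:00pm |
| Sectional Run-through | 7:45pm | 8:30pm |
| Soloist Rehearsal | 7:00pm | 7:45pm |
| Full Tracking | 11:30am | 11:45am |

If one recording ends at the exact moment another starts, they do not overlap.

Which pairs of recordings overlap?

no overlapping pairs

Two intervals overlap when each starts before the other ends.
Sorted by start: Strings Mixing, Full Tracking, Sectional Soundcheck, Dress Rehearsal, Soloist Rehearsal, Sectional Run-through.
Full Tracking starts after Strings Mixing ends — done with Strings Mixing.
Sectional Soundcheck starts after Full Tracking ends — done with Full Tracking.
Dress Rehearsal starts after Sectional Soundcheck ends — done with Sectional Soundcheck.
Soloist Rehearsal starts after Dress Rehearsal ends — done with Dress Rehearsal.
Sectional Run-through starts exactly when Soloist Rehearsal ends (back-to-back, no overlap).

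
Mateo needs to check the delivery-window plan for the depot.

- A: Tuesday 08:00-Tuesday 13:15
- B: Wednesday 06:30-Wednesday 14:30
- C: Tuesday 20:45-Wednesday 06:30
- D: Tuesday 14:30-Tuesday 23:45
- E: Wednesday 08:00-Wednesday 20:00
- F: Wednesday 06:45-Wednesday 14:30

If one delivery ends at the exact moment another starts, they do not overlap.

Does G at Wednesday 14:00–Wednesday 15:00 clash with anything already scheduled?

A: ends Tuesday 13:15 at or before G starts Wednesday 14:00 → clear.
D: ends Tuesday 23:45 at or before G starts Wednesday 14:00 → clear.
C: ends Wednesday 06:30 at or before G starts Wednesday 14:00 → clear.
B: starts Wednesday 06:30 before G ends Wednesday 15:00, and ends Wednesday 14:30 after G starts Wednesday 14:00 → overlap.
F: starts Wednesday 06:45 before G ends Wednesday 15:00, and ends Wednesday 14:30 after G starts Wednesday 14:00 → overlap.
E: starts Wednesday 08:00 before G ends Wednesday 15:00, and ends Wednesday 20:00 after G starts Wednesday 14:00 → overlap.
G overlaps B, E, F.

Yes — it overlaps B, E, F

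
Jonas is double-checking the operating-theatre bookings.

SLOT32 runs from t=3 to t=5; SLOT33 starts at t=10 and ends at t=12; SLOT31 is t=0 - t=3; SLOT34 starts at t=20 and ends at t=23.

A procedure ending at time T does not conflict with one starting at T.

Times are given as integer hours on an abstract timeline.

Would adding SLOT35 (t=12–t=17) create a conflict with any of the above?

SLOT31: ends t=3 at or before SLOT35 starts t=12 → clear.
SLOT32: ends t=5 at or before SLOT35 starts t=12 → clear.
SLOT33: ends t=12 at or before SLOT35 starts t=12 → clear.
SLOT34: starts t=20 at or after SLOT35 ends t=17 → clear.

No — it doesn't clash with anything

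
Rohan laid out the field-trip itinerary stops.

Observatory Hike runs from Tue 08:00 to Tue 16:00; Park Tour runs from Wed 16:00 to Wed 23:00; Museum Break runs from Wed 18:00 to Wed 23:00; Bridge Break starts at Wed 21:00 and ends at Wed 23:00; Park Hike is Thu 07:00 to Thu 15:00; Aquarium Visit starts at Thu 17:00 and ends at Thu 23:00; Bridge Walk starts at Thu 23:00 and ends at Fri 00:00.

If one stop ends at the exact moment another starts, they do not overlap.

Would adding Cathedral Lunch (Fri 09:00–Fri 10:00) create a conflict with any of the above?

Observatory Hike: ends Tue 16:00 at or before Cathedral Lunch starts Fri 09:00 → clear.
Park Tour: ends Wed 23:00 at or before Cathedral Lunch starts Fri 09:00 → clear.
Museum Break: ends Wed 23:00 at or before Cathedral Lunch starts Fri 09:00 → clear.
Bridge Break: ends Wed 23:00 at or before Cathedral Lunch starts Fri 09:00 → clear.
Park Hike: ends Thu 15:00 at or before Cathedral Lunch starts Fri 09:00 → clear.
Aquarium Visit: ends Thu 23:00 at or before Cathedral Lunch starts Fri 09:00 → clear.
Bridge Walk: ends Fri 00:00 at or before Cathedral Lunch starts Fri 09:00 → clear.

No — it doesn't clash with anything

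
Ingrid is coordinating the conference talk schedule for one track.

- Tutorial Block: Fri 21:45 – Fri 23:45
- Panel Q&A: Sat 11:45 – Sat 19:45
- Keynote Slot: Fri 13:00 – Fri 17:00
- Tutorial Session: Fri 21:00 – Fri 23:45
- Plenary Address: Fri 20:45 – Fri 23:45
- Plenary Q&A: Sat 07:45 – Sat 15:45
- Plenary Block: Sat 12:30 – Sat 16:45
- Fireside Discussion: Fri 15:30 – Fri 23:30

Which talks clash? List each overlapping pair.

Fireside Discussion & Keynote Slot, Fireside Discussion & Plenary Address, Fireside Discussion & Tutorial Block, Fireside Discussion & Tutorial Session, Panel Q&A & Plenary Block, Panel Q&A & Plenary Q&A, Plenary Address & Tutorial Block, Plenary Address & Tutorial Session, Plenary Block & Plenary Q&A, Tutorial Block & Tutorial Session

Sorted by start: Keynote Slot, Fireside Discussion, Plenary Address, Tutorial Session, Tutorial Block, Plenary Q&A, Panel Q&A, Plenary Block.
Fireside Discussion starts before Keynote Slot ends → Keynote Slot and Fireside Discussion overlap.
Plenary Address starts after Keynote Slot ends, so Keynote Slot has no further overlaps.
Plenary Address starts before Fireside Discussion ends → Fireside Discussion and Plenary Address overlap.
Tutorial Session starts before Fireside Discussion ends → Fireside Discussion and Tutorial Session overlap.
Tutorial Block starts before Fireside Discussion ends → Fireside Discussion and Tutorial Block overlap.
Plenary Q&A starts after Fireside Discussion ends, so Fireside Discussion has no further overlaps.
Tutorial Session starts before Plenary Address ends → Plenary Address and Tutorial Session overlap.
Tutorial Block starts before Plenary Address ends → Plenary Address and Tutorial Block overlap.
Plenary Q&A starts after Plenary Address ends, so Plenary Address has no further overlaps.
Tutorial Block starts before Tutorial Session ends → Tutorial Session and Tutorial Block overlap.
Plenary Q&A starts after Tutorial Session ends, so Tutorial Session has no further overlaps.
Plenary Q&A starts after Tutorial Block ends, so Tutorial Block has no further overlaps.
Panel Q&A starts before Plenary Q&A ends → Plenary Q&A and Panel Q&A overlap.
Plenary Block starts before Plenary Q&A ends → Plenary Q&A and Plenary Block overlap.
Plenary Block starts before Panel Q&A ends → Panel Q&A and Plenary Block overlap.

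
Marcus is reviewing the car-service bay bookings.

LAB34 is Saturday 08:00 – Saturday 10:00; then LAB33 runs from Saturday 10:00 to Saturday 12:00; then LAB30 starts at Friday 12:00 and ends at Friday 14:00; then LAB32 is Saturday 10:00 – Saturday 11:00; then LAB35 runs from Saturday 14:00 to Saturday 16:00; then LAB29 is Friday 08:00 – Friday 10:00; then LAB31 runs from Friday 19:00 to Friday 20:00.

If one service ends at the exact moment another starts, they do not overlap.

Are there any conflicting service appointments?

Sorted by start: LAB29, LAB30, LAB31, LAB34, LAB32, LAB33, LAB35.
LAB30 starts after LAB29 ends — done with LAB29.
LAB31 starts after LAB30 ends — done with LAB30.
LAB34 starts after LAB31 ends — done with LAB31.
LAB32 starts exactly when LAB34 ends (back-to-back, no overlap) — done with LAB34.
LAB33 starts before LAB32 ends → LAB32 and LAB33 overlap.
That's a conflict, so the schedule is not conflict-free.

Yes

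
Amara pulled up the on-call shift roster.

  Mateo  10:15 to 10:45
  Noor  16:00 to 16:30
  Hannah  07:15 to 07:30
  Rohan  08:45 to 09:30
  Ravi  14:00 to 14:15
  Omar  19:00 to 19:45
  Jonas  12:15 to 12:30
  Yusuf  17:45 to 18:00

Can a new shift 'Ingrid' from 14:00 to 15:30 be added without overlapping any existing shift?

No — it overlaps Ravi

Hannah: ends 07:30 at or before Ingrid starts 14:00 → clear.
Rohan: ends 09:30 at or before Ingrid starts 14:00 → clear.
Mateo: ends 10:45 at or before Ingrid starts 14:00 → clear.
Jonas: ends 12:30 at or before Ingrid starts 14:00 → clear.
Ravi: starts 14:00 before Ingrid ends 15:30, and ends 14:15 after Ingrid starts 14:00 → overlap.
Noor: starts 16:00 at or after Ingrid ends 15:30 → clear.
Yusuf: starts 17:45 at or after Ingrid ends 15:30 → clear.
Omar: starts 19:00 at or after Ingrid ends 15:30 → clear.
Ingrid overlaps Ravi.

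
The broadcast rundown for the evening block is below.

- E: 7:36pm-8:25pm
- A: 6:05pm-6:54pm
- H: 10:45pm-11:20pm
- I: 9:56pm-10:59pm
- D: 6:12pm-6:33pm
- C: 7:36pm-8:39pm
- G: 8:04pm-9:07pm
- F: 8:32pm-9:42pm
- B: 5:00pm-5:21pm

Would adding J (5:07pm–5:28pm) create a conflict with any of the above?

B: starts 5:00pm before J ends 5:28pm, and ends 5:21pm after J starts 5:07pm → overlap.
A: starts 6:05pm at or after J ends 5:28pm → clear.
D: starts 6:12pm at or after J ends 5:28pm → clear.
C: starts 7:36pm at or after J ends 5:28pm → clear.
E: starts 7:36pm at or after J ends 5:28pm → clear.
G: starts 8:04pm at or after J ends 5:28pm → clear.
F: starts 8:32pm at or after J ends 5:28pm → clear.
I: starts 9:56pm at or after J ends 5:28pm → clear.
H: starts 10:45pm at or after J ends 5:28pm → clear.
J overlaps B.

Yes — it overlaps B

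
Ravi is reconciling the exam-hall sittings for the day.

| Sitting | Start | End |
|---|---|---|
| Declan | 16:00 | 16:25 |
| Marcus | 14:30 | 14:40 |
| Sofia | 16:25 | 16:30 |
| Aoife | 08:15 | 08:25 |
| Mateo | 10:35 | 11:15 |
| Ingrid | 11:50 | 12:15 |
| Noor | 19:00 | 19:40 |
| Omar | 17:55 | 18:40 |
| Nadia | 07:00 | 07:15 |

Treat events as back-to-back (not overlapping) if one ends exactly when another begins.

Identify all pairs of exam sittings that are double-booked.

Two intervals overlap when each starts before the other ends.
Sorted by start: Nadia, Aoife, Mateo, Ingrid, Marcus, Declan, Sofia, Omar, Noor.
Aoife starts after Nadia ends, so Nadia has no further overlaps.
Mateo starts after Aoife ends, so Aoife has no further overlaps.
Ingrid starts after Mateo ends, so Mateo has no further overlaps.
Marcus starts after Ingrid ends, so Ingrid has no further overlaps.
Declan starts after Marcus ends, so Marcus has no further overlaps.
Sofia starts exactly when Declan ends (back-to-back, no overlap), so Declan has no further overlaps.
Omar starts after Sofia ends, so Sofia has no further overlaps.
Noor starts after Omar ends.

no conflicts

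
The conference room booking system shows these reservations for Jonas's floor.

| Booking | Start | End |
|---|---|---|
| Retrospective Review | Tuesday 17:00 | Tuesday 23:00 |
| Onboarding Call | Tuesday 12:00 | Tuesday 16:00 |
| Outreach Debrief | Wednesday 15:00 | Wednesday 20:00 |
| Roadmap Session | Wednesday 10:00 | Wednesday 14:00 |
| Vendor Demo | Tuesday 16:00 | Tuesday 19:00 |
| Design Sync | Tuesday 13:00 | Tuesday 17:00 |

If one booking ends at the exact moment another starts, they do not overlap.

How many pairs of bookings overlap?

Sorted by start: Onboarding Call, Design Sync, Vendor Demo, Retrospective Review, Roadmap Session, Outreach Debrief.
Design Sync starts before Onboarding Call ends → Onboarding Call and Design Sync overlap.
Vendor Demo starts exactly when Onboarding Call ends (back-to-back, no overlap) — done with Onboarding Call.
Vendor Demo starts before Design Sync ends → Design Sync and Vendor Demo overlap.
Retrospective Review starts exactly when Design Sync ends (back-to-back, no overlap) — done with Design Sync.
Retrospective Review starts before Vendor Demo ends → Vendor Demo and Retrospective Review overlap.
Roadmap Session starts after Vendor Demo ends — done with Vendor Demo.
Roadmap Session starts after Retrospective Review ends — done with Retrospective Review.
Outreach Debrief starts after Roadmap Session ends.
Overlapping pairs: Design Sync & Onboarding Call, Design Sync & Vendor Demo, Retrospective Review & Vendor Demo — 3 in total.

3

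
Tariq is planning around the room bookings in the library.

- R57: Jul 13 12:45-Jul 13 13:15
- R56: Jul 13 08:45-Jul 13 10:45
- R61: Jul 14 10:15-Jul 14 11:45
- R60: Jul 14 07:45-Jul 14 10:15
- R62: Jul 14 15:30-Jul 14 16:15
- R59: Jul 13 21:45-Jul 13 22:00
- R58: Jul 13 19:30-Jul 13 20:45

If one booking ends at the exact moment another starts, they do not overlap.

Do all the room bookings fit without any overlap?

Sorted by start: R56, R57, R58, R59, R60, R61, R62.
R57 starts after R56 ends, so R56 has no further overlaps.
R58 starts after R57 ends, so R57 has no further overlaps.
R59 starts after R58 ends, so R58 has no further overlaps.
R60 starts after R59 ends, so R59 has no further overlaps.
R61 starts exactly when R60 ends (back-to-back, no overlap), so R60 has no further overlaps.
R62 starts after R61 ends.
Every pair is clear; the schedule has no overlaps.

Yes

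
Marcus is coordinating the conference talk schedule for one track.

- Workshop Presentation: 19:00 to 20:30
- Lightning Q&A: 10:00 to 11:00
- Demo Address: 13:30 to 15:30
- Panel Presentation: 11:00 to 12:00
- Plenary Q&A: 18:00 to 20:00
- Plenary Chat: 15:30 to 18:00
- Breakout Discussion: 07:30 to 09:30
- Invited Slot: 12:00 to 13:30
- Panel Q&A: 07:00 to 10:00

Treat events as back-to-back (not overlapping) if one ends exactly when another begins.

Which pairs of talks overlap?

Breakout Discussion & Panel Q&A, Plenary Q&A & Workshop Presentation

Sorted by start: Panel Q&A, Breakout Discussion, Lightning Q&A, Panel Presentation, Invited Slot, Demo Address, Plenary Chat, Plenary Q&A, Workshop Presentation.
Breakout Discussion starts before Panel Q&A ends → Panel Q&A and Breakout Discussion overlap.
Lightning Q&A starts exactly when Panel Q&A ends (back-to-back, no overlap), so Panel Q&A has no further overlaps.
Lightning Q&A starts after Breakout Discussion ends, so Breakout Discussion has no further overlaps.
Panel Presentation starts exactly when Lightning Q&A ends (back-to-back, no overlap), so Lightning Q&A has no further overlaps.
Invited Slot starts exactly when Panel Presentation ends (back-to-back, no overlap), so Panel Presentation has no further overlaps.
Demo Address starts exactly when Invited Slot ends (back-to-back, no overlap), so Invited Slot has no further overlaps.
Plenary Chat starts exactly when Demo Address ends (back-to-back, no overlap), so Demo Address has no further overlaps.
Plenary Q&A starts exactly when Plenary Chat ends (back-to-back, no overlap), so Plenary Chat has no further overlaps.
Workshop Presentation starts before Plenary Q&A ends → Plenary Q&A and Workshop Presentation overlap.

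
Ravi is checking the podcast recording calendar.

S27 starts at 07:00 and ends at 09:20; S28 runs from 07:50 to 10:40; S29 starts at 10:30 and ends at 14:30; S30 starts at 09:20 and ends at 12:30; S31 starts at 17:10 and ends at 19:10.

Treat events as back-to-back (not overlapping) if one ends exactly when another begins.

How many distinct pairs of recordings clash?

4

Two intervals overlap when each starts before the other ends.
Sorted by start: S27, S28, S30, S29, S31.
S28 starts before S27 ends → S27 and S28 overlap.
S30 starts exactly when S27 ends (back-to-back, no overlap); S27 is clear from here.
S30 starts before S28 ends → S28 and S30 overlap.
S29 starts before S28 ends → S28 and S29 overlap.
S31 starts after S28 ends.
S29 starts before S30 ends → S30 and S29 overlap.
S31 starts after S30 ends.
S31 starts after S29 ends.
Overlapping pairs: S27 & S28, S28 & S29, S28 & S30, S29 & S30 — 4 in total.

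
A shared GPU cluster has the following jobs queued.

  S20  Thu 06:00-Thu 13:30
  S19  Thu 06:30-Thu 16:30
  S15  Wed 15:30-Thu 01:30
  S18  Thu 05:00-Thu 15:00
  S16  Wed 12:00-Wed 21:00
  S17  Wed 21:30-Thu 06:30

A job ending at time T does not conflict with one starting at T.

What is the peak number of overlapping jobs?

Walk through starts and ends in time order (an end at T is processed before a start at T):
Wed 12:00 start S16 → 1
Wed 15:30 start S15 → 2
Wed 21:00 end S16 → 1
Wed 21:30 start S17 → 2
Thu 01:30 end S15 → 1
Thu 05:00 start S18 → 2
Thu 06:00 start S20 → 3
Thu 06:30 end S17 → 2
Thu 06:30 start S19 → 3
Thu 13:30 end S20 → 2
Thu 15:00 end S18 → 1
Thu 16:30 end S19 → 0
Peak is 3, at Thu 06:00 (S17, S18, S20).

3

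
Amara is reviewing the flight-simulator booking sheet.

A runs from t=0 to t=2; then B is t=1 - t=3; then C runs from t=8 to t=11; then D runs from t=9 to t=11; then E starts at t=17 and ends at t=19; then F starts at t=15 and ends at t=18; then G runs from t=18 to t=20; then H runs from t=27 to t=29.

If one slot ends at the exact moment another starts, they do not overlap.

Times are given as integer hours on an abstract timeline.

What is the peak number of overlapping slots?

Sort all start/end points and keep a running count:
t=0 start A → 1
t=1 start B → 2
t=2 end A → 1
t=3 end B → 0
t=8 start C → 1
t=9 start D → 2
t=11 end C → 1
t=11 end D → 0
t=15 start F → 1
t=17 start E → 2
t=18 end F → 1
t=18 start G → 2
t=19 end E → 1
t=20 end G → 0
t=27 start H → 1
t=29 end H → 0
Peak is 2, at t=1 (A, B).

2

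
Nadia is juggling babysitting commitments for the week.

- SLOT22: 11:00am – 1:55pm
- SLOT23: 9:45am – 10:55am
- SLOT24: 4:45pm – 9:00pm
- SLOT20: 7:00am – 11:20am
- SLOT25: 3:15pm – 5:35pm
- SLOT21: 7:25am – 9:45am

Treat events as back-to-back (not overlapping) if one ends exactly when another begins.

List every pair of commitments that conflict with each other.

SLOT20 & SLOT21, SLOT20 & SLOT22, SLOT20 & SLOT23, SLOT24 & SLOT25

Sorted by start: SLOT20, SLOT21, SLOT23, SLOT22, SLOT25, SLOT24.
SLOT21 starts before SLOT20 ends → SLOT20 and SLOT21 overlap.
SLOT23 starts before SLOT20 ends → SLOT20 and SLOT23 overlap.
SLOT22 starts before SLOT20 ends → SLOT20 and SLOT22 overlap.
SLOT25 starts after SLOT20 ends, so nothing later overlaps SLOT20 either.
SLOT23 starts exactly when SLOT21 ends (back-to-back, no overlap), so nothing later overlaps SLOT21 either.
SLOT22 starts after SLOT23 ends, so nothing later overlaps SLOT23 either.
SLOT25 starts after SLOT22 ends, so nothing later overlaps SLOT22 either.
SLOT24 starts before SLOT25 ends → SLOT25 and SLOT24 overlap.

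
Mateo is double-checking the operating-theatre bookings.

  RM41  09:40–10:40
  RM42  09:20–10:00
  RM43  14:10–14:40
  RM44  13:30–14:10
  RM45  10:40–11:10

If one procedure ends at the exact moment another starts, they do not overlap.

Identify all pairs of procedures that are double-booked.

Check each pair: they overlap iff neither finishes before the other starts.
Sorted by start: RM42, RM41, RM45, RM44, RM43.
RM41 starts before RM42 ends → RM42 and RM41 overlap.
RM45 starts after RM42 ends, so RM42 has no further overlaps.
RM45 starts exactly when RM41 ends (back-to-back, no overlap), so RM41 has no further overlaps.
RM44 starts after RM45 ends, so RM45 has no further overlaps.
RM43 starts exactly when RM44 ends (back-to-back, no overlap).

RM41 & RM42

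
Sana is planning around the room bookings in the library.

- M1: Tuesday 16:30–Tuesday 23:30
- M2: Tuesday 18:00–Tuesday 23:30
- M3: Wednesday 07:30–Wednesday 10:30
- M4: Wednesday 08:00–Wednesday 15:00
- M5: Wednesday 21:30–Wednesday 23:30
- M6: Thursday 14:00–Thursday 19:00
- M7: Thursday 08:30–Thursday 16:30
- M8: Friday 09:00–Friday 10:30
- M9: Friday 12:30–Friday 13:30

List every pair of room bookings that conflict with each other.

Sorted by start: M1, M2, M3, M4, M5, M7, M6, M8, M9.
M2 starts before M1 ends → M1 and M2 overlap.
M3 starts after M1 ends, so nothing later overlaps M1 either.
M3 starts after M2 ends, so nothing later overlaps M2 either.
M4 starts before M3 ends → M3 and M4 overlap.
M5 starts after M3 ends, so nothing later overlaps M3 either.
M5 starts after M4 ends, so nothing later overlaps M4 either.
M7 starts after M5 ends, so nothing later overlaps M5 either.
M6 starts before M7 ends → M7 and M6 overlap.
M8 starts after M7 ends, so nothing later overlaps M7 either.
M8 starts after M6 ends, so nothing later overlaps M6 either.
M9 starts after M8 ends.

M1 & M2, M3 & M4, M6 & M7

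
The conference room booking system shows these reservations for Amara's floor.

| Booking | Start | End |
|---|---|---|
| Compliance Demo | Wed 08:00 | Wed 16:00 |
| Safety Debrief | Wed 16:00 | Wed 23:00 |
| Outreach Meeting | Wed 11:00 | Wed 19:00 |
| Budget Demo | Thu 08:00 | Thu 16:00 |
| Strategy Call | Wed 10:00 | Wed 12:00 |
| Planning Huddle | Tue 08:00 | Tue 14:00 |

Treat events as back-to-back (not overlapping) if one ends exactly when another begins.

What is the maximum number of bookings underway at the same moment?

Sweep the timeline, counting +1 at each start and −1 at each end (ends before starts at a tie):
Tue 08:00 start Planning Huddle → 1
Tue 14:00 end Planning Huddle → 0
Wed 08:00 start Compliance Demo → 1
Wed 10:00 start Strategy Call → 2
Wed 11:00 start Outreach Meeting → 3
Wed 12:00 end Strategy Call → 2
Wed 16:00 end Compliance Demo → 1
Wed 16:00 start Safety Debrief → 2
Wed 19:00 end Outreach Meeting → 1
Wed 23:00 end Safety Debrief → 0
Thu 08:00 start Budget Demo → 1
Thu 16:00 end Budget Demo → 0
Peak is 3, at Wed 11:00 (Compliance Demo, Outreach Meeting, Strategy Call).

3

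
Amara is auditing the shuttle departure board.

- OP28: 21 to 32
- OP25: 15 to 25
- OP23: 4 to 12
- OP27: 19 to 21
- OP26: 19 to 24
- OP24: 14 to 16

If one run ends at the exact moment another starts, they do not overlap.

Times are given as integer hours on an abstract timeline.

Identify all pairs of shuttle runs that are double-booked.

Sorted by start: OP23, OP24, OP25, OP26, OP27, OP28.
OP24 starts after OP23 ends — done with OP23.
OP25 starts before OP24 ends → OP24 and OP25 overlap.
OP26 starts after OP24 ends — done with OP24.
OP26 starts before OP25 ends → OP25 and OP26 overlap.
OP27 starts before OP25 ends → OP25 and OP27 overlap.
OP28 starts before OP25 ends → OP25 and OP28 overlap.
OP27 starts before OP26 ends → OP26 and OP27 overlap.
OP28 starts before OP26 ends → OP26 and OP28 overlap.
OP28 starts exactly when OP27 ends (back-to-back, no overlap).

OP24 & OP25, OP25 & OP26, OP25 & OP27, OP25 & OP28, OP26 & OP27, OP26 & OP28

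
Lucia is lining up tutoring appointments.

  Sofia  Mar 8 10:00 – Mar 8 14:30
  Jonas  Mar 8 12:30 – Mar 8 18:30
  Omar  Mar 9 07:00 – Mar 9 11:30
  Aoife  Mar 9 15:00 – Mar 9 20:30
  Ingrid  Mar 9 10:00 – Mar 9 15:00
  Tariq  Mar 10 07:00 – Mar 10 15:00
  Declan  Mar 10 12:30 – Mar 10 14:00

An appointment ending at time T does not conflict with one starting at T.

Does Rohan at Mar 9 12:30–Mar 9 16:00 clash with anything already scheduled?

Yes — it overlaps Aoife, Ingrid

Sofia: ends Mar 8 14:30 at or before Rohan starts Mar 9 12:30 → clear.
Jonas: ends Mar 8 18:30 at or before Rohan starts Mar 9 12:30 → clear.
Omar: ends Mar 9 11:30 at or before Rohan starts Mar 9 12:30 → clear.
Ingrid: starts Mar 9 10:00 before Rohan ends Mar 9 16:00, and ends Mar 9 15:00 after Rohan starts Mar 9 12:30 → overlap.
Aoife: starts Mar 9 15:00 before Rohan ends Mar 9 16:00, and ends Mar 9 20:30 after Rohan starts Mar 9 12:30 → overlap.
Tariq: starts Mar 10 07:00 at or after Rohan ends Mar 9 16:00 → clear.
Declan: starts Mar 10 12:30 at or after Rohan ends Mar 9 16:00 → clear.
Rohan overlaps Aoife, Ingrid.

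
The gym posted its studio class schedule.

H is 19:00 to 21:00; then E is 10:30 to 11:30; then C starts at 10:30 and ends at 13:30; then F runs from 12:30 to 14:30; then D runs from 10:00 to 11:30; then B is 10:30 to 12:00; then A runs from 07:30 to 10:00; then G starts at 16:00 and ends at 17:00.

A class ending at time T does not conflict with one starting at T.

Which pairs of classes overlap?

Two intervals overlap when each starts before the other ends.
Sorted by start: A, D, B, C, E, F, G, H.
D starts exactly when A ends (back-to-back, no overlap), so nothing later overlaps A either.
B starts before D ends → D and B overlap.
C starts before D ends → D and C overlap.
E starts before D ends → D and E overlap.
F starts after D ends, so nothing later overlaps D either.
C starts before B ends → B and C overlap.
E starts before B ends → B and E overlap.
F starts after B ends, so nothing later overlaps B either.
E starts before C ends → C and E overlap.
F starts before C ends → C and F overlap.
G starts after C ends, so nothing later overlaps C either.
F starts after E ends, so nothing later overlaps E either.
G starts after F ends, so nothing later overlaps F either.
H starts after G ends.

B & C, B & D, B & E, C & D, C & E, C & F, D & E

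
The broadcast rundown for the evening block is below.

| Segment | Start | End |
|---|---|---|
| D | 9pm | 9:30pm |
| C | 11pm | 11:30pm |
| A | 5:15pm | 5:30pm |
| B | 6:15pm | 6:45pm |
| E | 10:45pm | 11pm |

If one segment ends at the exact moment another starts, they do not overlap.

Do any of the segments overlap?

No

Sorted by start: A, B, D, E, C.
B starts after A ends, so nothing later overlaps A either.
D starts after B ends, so nothing later overlaps B either.
E starts after D ends, so nothing later overlaps D either.
C starts exactly when E ends (back-to-back, no overlap).
Every pair is clear; the schedule has no overlaps.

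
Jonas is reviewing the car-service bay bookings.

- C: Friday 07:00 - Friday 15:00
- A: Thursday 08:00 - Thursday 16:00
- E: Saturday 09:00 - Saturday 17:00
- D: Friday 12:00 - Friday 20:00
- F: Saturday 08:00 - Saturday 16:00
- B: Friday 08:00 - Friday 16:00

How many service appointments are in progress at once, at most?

Sweep the timeline, counting +1 at each start and −1 at each end (ends before starts at a tie):
Thursday 08:00 start A → 1
Thursday 16:00 end A → 0
Friday 07:00 start C → 1
Friday 08:00 start B → 2
Friday 12:00 start D → 3
Friday 15:00 end C → 2
Friday 16:00 end B → 1
Friday 20:00 end D → 0
Saturday 08:00 start F → 1
Saturday 09:00 start E → 2
Saturday 16:00 end F → 1
Saturday 17:00 end E → 0
Peak is 3, at Friday 12:00 (B, C, D).

3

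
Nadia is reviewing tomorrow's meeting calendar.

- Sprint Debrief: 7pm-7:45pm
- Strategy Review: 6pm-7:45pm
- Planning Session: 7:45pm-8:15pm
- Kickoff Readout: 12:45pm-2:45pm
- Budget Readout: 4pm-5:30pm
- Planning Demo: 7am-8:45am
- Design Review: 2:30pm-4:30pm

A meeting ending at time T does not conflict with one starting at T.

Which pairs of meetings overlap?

Sorted by start: Planning Demo, Kickoff Readout, Design Review, Budget Readout, Strategy Review, Sprint Debrief, Planning Session.
Kickoff Readout starts after Planning Demo ends, so nothing later overlaps Planning Demo either.
Design Review starts before Kickoff Readout ends → Kickoff Readout and Design Review overlap.
Budget Readout starts after Kickoff Readout ends, so nothing later overlaps Kickoff Readout either.
Budget Readout starts before Design Review ends → Design Review and Budget Readout overlap.
Strategy Review starts after Design Review ends, so nothing later overlaps Design Review either.
Strategy Review starts after Budget Readout ends, so nothing later overlaps Budget Readout either.
Sprint Debrief starts before Strategy Review ends → Strategy Review and Sprint Debrief overlap.
Planning Session starts exactly when Strategy Review ends (back-to-back, no overlap).
Planning Session starts exactly when Sprint Debrief ends (back-to-back, no overlap).

Budget Readout & Design Review, Design Review & Kickoff Readout, Sprint Debrief & Strategy Review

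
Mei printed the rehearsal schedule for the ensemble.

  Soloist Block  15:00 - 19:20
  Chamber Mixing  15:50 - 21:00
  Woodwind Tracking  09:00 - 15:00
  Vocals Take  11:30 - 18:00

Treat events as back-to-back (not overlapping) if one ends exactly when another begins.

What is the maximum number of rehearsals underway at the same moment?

Sort all start/end points and keep a running count:
09:00 start Woodwind Tracking → 1
11:30 start Vocals Take → 2
15:00 end Woodwind Tracking → 1
15:00 start Soloist Block → 2
15:50 start Chamber Mixing → 3
18:00 end Vocals Take → 2
19:20 end Soloist Block → 1
21:00 end Chamber Mixing → 0
Peak is 3, at 15:50 (Chamber Mixing, Soloist Block, Vocals Take).

3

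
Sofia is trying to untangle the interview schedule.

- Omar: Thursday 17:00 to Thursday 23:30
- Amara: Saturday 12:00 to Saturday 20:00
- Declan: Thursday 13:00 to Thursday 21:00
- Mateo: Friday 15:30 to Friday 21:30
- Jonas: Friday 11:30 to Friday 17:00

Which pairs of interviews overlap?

Sorted by start: Declan, Omar, Jonas, Mateo, Amara.
Omar starts before Declan ends → Declan and Omar overlap.
Jonas starts after Declan ends, so Declan has no further overlaps.
Jonas starts after Omar ends, so Omar has no further overlaps.
Mateo starts before Jonas ends → Jonas and Mateo overlap.
Amara starts after Jonas ends.
Amara starts after Mateo ends.

Declan & Omar, Jonas & Mateo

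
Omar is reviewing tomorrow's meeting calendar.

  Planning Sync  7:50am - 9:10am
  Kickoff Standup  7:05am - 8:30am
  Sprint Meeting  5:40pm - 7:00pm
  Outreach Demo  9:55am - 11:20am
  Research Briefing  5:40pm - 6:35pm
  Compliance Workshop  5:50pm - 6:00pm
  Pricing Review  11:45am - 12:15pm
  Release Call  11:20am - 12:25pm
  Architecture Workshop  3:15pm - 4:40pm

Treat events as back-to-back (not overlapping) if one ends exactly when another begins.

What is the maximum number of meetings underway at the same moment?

3

Sort all start/end points and keep a running count:
7:05am start Kickoff Standup → 1
7:50am start Planning Sync → 2
8:30am end Kickoff Standup → 1
9:10am end Planning Sync → 0
9:55am start Outreach Demo → 1
11:20am end Outreach Demo → 0
11:20am start Release Call → 1
11:45am start Pricing Review → 2
12:15pm end Pricing Review → 1
12:25pm end Release Call → 0
3:15pm start Architecture Workshop → 1
4:40pm end Architecture Workshop → 0
5:40pm start Research Briefing → 1
5:40pm start Sprint Meeting → 2
5:50pm start Compliance Workshop → 3
6:00pm end Compliance Workshop → 2
6:35pm end Research Briefing → 1
7:00pm end Sprint Meeting → 0
Peak is 3, at 5:50pm (Compliance Workshop, Research Briefing, Sprint Meeting).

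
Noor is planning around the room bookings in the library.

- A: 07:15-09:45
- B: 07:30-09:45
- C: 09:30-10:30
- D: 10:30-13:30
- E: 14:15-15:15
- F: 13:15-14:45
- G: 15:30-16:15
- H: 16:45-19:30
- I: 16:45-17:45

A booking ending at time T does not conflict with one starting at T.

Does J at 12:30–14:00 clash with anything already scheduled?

Yes — it overlaps D, F

A: ends 09:45 at or before J starts 12:30 → clear.
B: ends 09:45 at or before J starts 12:30 → clear.
C: ends 10:30 at or before J starts 12:30 → clear.
D: starts 10:30 before J ends 14:00, and ends 13:30 after J starts 12:30 → overlap.
F: starts 13:15 before J ends 14:00, and ends 14:45 after J starts 12:30 → overlap.
E: starts 14:15 at or after J ends 14:00 → clear.
G: starts 15:30 at or after J ends 14:00 → clear.
H: starts 16:45 at or after J ends 14:00 → clear.
I: starts 16:45 at or after J ends 14:00 → clear.
J overlaps D, F.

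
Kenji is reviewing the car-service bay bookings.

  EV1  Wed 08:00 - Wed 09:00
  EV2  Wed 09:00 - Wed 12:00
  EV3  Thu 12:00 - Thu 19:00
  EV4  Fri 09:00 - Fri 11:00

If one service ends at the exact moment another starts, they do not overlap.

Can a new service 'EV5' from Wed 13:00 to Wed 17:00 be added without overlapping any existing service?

Yes — the slot is free

EV1: ends Wed 09:00 at or before EV5 starts Wed 13:00 → clear.
EV2: ends Wed 12:00 at or before EV5 starts Wed 13:00 → clear.
EV3: starts Thu 12:00 at or after EV5 ends Wed 17:00 → clear.
EV4: starts Fri 09:00 at or after EV5 ends Wed 17:00 → clear.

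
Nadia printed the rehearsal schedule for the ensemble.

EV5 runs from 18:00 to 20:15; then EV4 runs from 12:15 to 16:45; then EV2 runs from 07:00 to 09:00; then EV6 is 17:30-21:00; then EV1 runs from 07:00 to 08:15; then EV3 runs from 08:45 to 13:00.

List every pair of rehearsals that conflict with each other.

Sorted by start: EV1, EV2, EV3, EV4, EV6, EV5.
EV2 starts before EV1 ends → EV1 and EV2 overlap.
EV3 starts after EV1 ends — done with EV1.
EV3 starts before EV2 ends → EV2 and EV3 overlap.
EV4 starts after EV2 ends — done with EV2.
EV4 starts before EV3 ends → EV3 and EV4 overlap.
EV6 starts after EV3 ends — done with EV3.
EV6 starts after EV4 ends — done with EV4.
EV5 starts before EV6 ends → EV6 and EV5 overlap.

EV1 & EV2, EV2 & EV3, EV3 & EV4, EV5 & EV6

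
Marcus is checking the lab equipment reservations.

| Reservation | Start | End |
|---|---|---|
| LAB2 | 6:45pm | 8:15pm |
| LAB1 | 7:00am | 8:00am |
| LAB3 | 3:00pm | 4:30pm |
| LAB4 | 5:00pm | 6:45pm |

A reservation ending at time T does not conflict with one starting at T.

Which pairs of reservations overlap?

Sorted by start: LAB1, LAB3, LAB4, LAB2.
LAB3 starts after LAB1 ends — done with LAB1.
LAB4 starts after LAB3 ends — done with LAB3.
LAB2 starts exactly when LAB4 ends (back-to-back, no overlap).

no overlapping pairs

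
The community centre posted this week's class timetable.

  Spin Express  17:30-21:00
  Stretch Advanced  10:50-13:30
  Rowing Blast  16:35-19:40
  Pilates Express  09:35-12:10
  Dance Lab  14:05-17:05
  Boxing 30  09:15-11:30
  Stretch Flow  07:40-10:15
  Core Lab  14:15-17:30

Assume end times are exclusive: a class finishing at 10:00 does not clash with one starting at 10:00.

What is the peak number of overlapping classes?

3

Sort all start/end points and keep a running count:
07:40 start Stretch Flow → 1
09:15 start Boxing 30 → 2
09:35 start Pilates Express → 3
10:15 end Stretch Flow → 2
10:50 start Stretch Advanced → 3
11:30 end Boxing 30 → 2
12:10 end Pilates Express → 1
13:30 end Stretch Advanced → 0
14:05 start Dance Lab → 1
14:15 start Core Lab → 2
16:35 start Rowing Blast → 3
17:05 end Dance Lab → 2
17:30 end Core Lab → 1
17:30 start Spin Express → 2
19:40 end Rowing Blast → 1
21:00 end Spin Express → 0
Peak is 3, at 09:35 (Boxing 30, Pilates Express, Stretch Flow).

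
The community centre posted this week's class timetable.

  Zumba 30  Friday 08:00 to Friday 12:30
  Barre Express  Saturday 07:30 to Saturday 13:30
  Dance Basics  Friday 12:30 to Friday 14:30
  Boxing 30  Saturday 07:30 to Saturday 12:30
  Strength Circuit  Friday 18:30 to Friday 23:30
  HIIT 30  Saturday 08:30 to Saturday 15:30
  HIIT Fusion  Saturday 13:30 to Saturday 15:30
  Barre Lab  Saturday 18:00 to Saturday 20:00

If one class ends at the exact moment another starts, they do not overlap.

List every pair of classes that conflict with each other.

Check each pair: they overlap iff neither finishes before the other starts.
Sorted by start: Zumba 30, Dance Basics, Strength Circuit, Boxing 30, Barre Express, HIIT 30, HIIT Fusion, Barre Lab.
Dance Basics starts exactly when Zumba 30 ends (back-to-back, no overlap) — done with Zumba 30.
Strength Circuit starts after Dance Basics ends — done with Dance Basics.
Boxing 30 starts after Strength Circuit ends — done with Strength Circuit.
Barre Express starts before Boxing 30 ends → Boxing 30 and Barre Express overlap.
HIIT 30 starts before Boxing 30 ends → Boxing 30 and HIIT 30 overlap.
HIIT Fusion starts after Boxing 30 ends — done with Boxing 30.
HIIT 30 starts before Barre Express ends → Barre Express and HIIT 30 overlap.
HIIT Fusion starts exactly when Barre Express ends (back-to-back, no overlap) — done with Barre Express.
HIIT Fusion starts before HIIT 30 ends → HIIT 30 and HIIT Fusion overlap.
Barre Lab starts after HIIT 30 ends.
Barre Lab starts after HIIT Fusion ends.

Barre Express & Boxing 30, Barre Express & HIIT 30, Boxing 30 & HIIT 30, HIIT 30 & HIIT Fusion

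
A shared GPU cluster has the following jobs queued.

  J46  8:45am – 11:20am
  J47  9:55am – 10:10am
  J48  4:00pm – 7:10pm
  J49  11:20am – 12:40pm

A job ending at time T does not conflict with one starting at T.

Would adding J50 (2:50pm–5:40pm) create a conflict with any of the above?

J46: ends 11:20am at or before J50 starts 2:50pm → clear.
J47: ends 10:10am at or before J50 starts 2:50pm → clear.
J49: ends 12:40pm at or before J50 starts 2:50pm → clear.
J48: starts 4:00pm before J50 ends 5:40pm, and ends 7:10pm after J50 starts 2:50pm → overlap.
J50 overlaps J48.

Yes — it overlaps J48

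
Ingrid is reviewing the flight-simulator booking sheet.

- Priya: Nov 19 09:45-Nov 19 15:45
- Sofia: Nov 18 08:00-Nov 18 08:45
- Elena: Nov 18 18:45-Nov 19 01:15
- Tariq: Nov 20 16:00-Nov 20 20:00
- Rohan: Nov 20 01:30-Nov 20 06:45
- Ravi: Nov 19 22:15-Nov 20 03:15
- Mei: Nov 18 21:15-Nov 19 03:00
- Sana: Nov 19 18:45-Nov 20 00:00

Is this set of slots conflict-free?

Sorted by start: Sofia, Elena, Mei, Priya, Sana, Ravi, Rohan, Tariq.
Elena starts after Sofia ends, so nothing later overlaps Sofia either.
Mei starts before Elena ends → Elena and Mei overlap.
That's a conflict, so the schedule is not conflict-free.

No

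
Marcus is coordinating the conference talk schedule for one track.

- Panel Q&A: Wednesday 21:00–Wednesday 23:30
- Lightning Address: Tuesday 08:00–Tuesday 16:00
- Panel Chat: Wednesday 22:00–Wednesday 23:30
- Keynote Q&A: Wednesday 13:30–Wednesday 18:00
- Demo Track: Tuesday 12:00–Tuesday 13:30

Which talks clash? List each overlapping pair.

Demo Track & Lightning Address, Panel Chat & Panel Q&A

Two intervals overlap when each starts before the other ends.
Sorted by start: Lightning Address, Demo Track, Keynote Q&A, Panel Q&A, Panel Chat.
Demo Track starts before Lightning Address ends → Lightning Address and Demo Track overlap.
Keynote Q&A starts after Lightning Address ends — done with Lightning Address.
Keynote Q&A starts after Demo Track ends — done with Demo Track.
Panel Q&A starts after Keynote Q&A ends — done with Keynote Q&A.
Panel Chat starts before Panel Q&A ends → Panel Q&A and Panel Chat overlap.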